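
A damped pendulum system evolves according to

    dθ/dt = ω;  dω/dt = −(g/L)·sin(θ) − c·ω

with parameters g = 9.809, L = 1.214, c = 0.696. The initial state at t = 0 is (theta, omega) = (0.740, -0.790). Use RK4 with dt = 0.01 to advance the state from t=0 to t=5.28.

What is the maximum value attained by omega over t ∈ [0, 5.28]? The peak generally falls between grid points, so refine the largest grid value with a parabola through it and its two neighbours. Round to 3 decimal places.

max omega = 1.246

t=0.000: state=(0.740, -0.790)
step 1 (dt=0.01): k1=(-0.790, -4.898), k2=(-0.814, -4.858), k3=(-0.814, -4.857), k4=(-0.839, -4.816); state += dt/6·(k1+2k2+2k3+k4)
t=0.010: state=(0.732, -0.839)
t=0.020: state=(0.723, -0.886)
t=0.030: state=(0.714, -0.933)
continuing one RK4 step at a time; state shown every 20 steps (Δt=0.2):
t=0.200: state=(0.497, -1.572)
t=0.400: state=(0.146, -1.842)
t=0.600: state=(-0.202, -1.547)
t=0.800: state=(-0.446, -0.846)
t=1.000: state=(-0.531, -0.008)
t=1.200: state=(-0.456, 0.723)
t=1.400: state=(-0.262, 1.165)
t=1.600: state=(-0.016, 1.220)
t=1.800: state=(0.202, 0.910)
t=2.000: state=(0.333, 0.379)
t=2.200: state=(0.351, -0.190)
t=2.400: state=(0.265, -0.632)
t=2.600: state=(0.114, -0.836)
t=2.800: state=(-0.051, -0.771)
t=3.000: state=(-0.180, -0.488)
t=3.200: state=(-0.239, -0.101)
t=3.400: state=(-0.221, 0.265)
t=3.600: state=(-0.141, 0.507)
t=3.800: state=(-0.030, 0.570)
t=4.000: state=(0.075, 0.458)
t=4.200: state=(0.145, 0.226)
t=4.400: state=(0.163, -0.042)
t=4.600: state=(0.131, -0.262)
t=4.800: state=(0.065, -0.378)
t=5.000: state=(-0.011, -0.368)
t=5.200: state=(-0.075, -0.251)
t=5.280: state=(-0.092, -0.185)
largest grid value and its neighbours: omega(1.520)=1.24601, omega(1.530)=1.24615, omega(1.540)=1.24530
parabola through these three points peaks at t≈1.526 with omega≈1.24622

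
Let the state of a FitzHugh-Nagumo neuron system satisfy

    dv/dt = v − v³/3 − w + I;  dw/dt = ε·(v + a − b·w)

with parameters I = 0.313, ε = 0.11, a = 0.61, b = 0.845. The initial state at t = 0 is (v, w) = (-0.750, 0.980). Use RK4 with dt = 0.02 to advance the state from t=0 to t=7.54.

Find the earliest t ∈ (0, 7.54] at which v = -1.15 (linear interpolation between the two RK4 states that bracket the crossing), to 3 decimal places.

t = 0.308

t=0.000: state=(-0.750, 0.980)
step 1 (dt=0.02): k1=(-1.276, -0.106), k2=(-1.281, -0.108), k3=(-1.281, -0.108), k4=(-1.285, -0.109); state += dt/6·(k1+2k2+2k3+k4)
t=0.020: state=(-0.776, 0.978)
t=0.040: state=(-0.801, 0.976)
t=0.060: state=(-0.827, 0.973)
t=0.300: state=(-1.140, 0.942)
next step: t=0.320: state=(-1.166, 0.939) — v has crossed -1.15
linear interpolation between t=0.300 (-1.14020) and t=0.320 (-1.16559) → t≈0.308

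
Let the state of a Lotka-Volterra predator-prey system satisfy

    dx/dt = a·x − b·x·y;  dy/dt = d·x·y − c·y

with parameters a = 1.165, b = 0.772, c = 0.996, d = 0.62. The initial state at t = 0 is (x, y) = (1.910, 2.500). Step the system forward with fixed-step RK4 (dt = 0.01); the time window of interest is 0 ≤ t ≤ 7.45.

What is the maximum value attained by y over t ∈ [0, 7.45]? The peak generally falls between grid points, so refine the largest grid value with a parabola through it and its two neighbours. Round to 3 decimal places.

max y = 2.551

t=0.000: state=(1.910, 2.500)
step 1 (dt=0.01): k1=(-1.461, 0.470), k2=(-1.459, 0.460), k3=(-1.459, 0.460), k4=(-1.457, 0.449); state += dt/6·(k1+2k2+2k3+k4)
t=0.010: state=(1.895, 2.505)
t=0.020: state=(1.881, 2.509)
t=0.030: state=(1.866, 2.513)
continuing one RK4 step at a time; state shown every 25 steps (Δt=0.25):
t=0.250: state=(1.567, 2.550)
t=0.500: state=(1.288, 2.478)
t=0.750: state=(1.084, 2.319)
t=1.000: state=(0.945, 2.114)
t=1.250: state=(0.859, 1.894)
t=1.500: state=(0.814, 1.681)
t=1.750: state=(0.803, 1.484)
t=2.000: state=(0.821, 1.312)
t=2.250: state=(0.865, 1.165)
t=2.500: state=(0.936, 1.044)
t=2.750: state=(1.033, 0.948)
t=3.000: state=(1.160, 0.875)
t=3.250: state=(1.318, 0.827)
t=3.500: state=(1.508, 0.802)
t=3.750: state=(1.729, 0.803)
t=4.000: state=(1.976, 0.834)
t=4.250: state=(2.238, 0.901)
t=4.500: state=(2.492, 1.014)
t=4.750: state=(2.700, 1.183)
t=5.000: state=(2.814, 1.416)
t=5.250: state=(2.788, 1.708)
t=5.500: state=(2.602, 2.025)
t=5.750: state=(2.289, 2.310)
t=6.000: state=(1.923, 2.496)
t=6.250: state=(1.578, 2.550)
t=6.500: state=(1.297, 2.482)
t=6.750: state=(1.090, 2.326)
t=7.000: state=(0.949, 2.122)
t=7.250: state=(0.861, 1.902)
t=7.450: state=(0.821, 1.729)
largest grid value and its neighbours: y(0.210)=2.55083, y(0.220)=2.55091, y(0.230)=2.55078
parabola through these three points peaks at t≈0.219 with y≈2.55091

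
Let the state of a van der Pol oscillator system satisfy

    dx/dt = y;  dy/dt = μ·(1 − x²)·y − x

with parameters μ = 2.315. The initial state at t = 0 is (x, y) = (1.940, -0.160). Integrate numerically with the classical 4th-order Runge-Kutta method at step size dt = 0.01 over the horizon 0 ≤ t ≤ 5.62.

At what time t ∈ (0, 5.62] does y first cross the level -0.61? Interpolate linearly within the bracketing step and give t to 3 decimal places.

t=0.000: state=(1.940, -0.160)
step 1 (dt=0.01): k1=(-0.160, -0.916), k2=(-0.165, -0.887), k3=(-0.164, -0.888), k4=(-0.169, -0.860); state += dt/6·(k1+2k2+2k3+k4)
t=0.010: state=(1.938, -0.169)
t=0.020: state=(1.937, -0.177)
t=0.030: state=(1.935, -0.185)
continuing one RK4 step at a time; state shown every 20 steps (Δt=0.2):
t=0.200: state=(1.895, -0.267)
t=0.400: state=(1.837, -0.307)
t=0.600: state=(1.773, -0.333)
t=0.800: state=(1.704, -0.358)
t=1.000: state=(1.630, -0.385)
t=1.200: state=(1.550, -0.419)
t=1.400: state=(1.462, -0.462)
t=1.600: state=(1.364, -0.519)
t=1.800: state=(1.253, -0.598)
t=1.820: state=(1.241, -0.607)
next step: t=1.830: state=(1.235, -0.612) — y has crossed -0.61
linear interpolation between t=1.820 (-0.60709) and t=1.830 (-0.61197) → t≈1.826

t = 1.826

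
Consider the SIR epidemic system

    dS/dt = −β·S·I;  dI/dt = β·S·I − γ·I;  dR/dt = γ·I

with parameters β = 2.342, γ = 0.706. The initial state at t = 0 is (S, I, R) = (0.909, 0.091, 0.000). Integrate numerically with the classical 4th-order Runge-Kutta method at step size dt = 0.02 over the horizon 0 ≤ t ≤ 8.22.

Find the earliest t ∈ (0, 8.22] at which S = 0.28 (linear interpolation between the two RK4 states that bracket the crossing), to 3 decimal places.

t=0.000: state=(0.909, 0.091, 0.000)
step 1 (dt=0.02): k1=(-0.194, 0.129, 0.064), k2=(-0.196, 0.131, 0.065), k3=(-0.196, 0.131, 0.065), k4=(-0.198, 0.132, 0.066); state += dt/6·(k1+2k2+2k3+k4)
t=0.020: state=(0.905, 0.094, 0.001)
t=0.040: state=(0.901, 0.096, 0.003)
t=0.060: state=(0.897, 0.099, 0.004)
continuing one RK4 step at a time; state shown every 25 steps (Δt=0.5):
t=0.500: state=(0.781, 0.173, 0.046)
t=1.000: state=(0.601, 0.274, 0.125)
t=1.500: state=(0.416, 0.348, 0.236)
t=1.960: state=(0.282, 0.365, 0.353)
next step: t=1.980: state=(0.277, 0.365, 0.358) — S has crossed 0.28
linear interpolation between t=1.960 (0.28164) and t=1.980 (0.27687) → t≈1.967

t = 1.967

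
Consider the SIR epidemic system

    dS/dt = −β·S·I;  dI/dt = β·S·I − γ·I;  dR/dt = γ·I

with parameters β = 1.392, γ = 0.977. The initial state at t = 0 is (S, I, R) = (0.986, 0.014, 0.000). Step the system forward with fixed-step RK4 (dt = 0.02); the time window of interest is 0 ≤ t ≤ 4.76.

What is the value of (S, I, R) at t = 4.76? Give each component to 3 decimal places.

t=0.000: state=(0.986, 0.014, 0.000)
step 1 (dt=0.02): k1=(-0.019, 0.006, 0.014), k2=(-0.019, 0.006, 0.014), k3=(-0.019, 0.006, 0.014), k4=(-0.019, 0.006, 0.014); state += dt/6·(k1+2k2+2k3+k4)
t=0.020: state=(0.986, 0.014, 0.000)
t=0.040: state=(0.985, 0.014, 0.001)
t=0.060: state=(0.985, 0.014, 0.001)
continuing one RK4 step at a time; state shown every 10 steps (Δt=0.2):
t=0.200: state=(0.982, 0.015, 0.003)
t=0.400: state=(0.978, 0.016, 0.006)
t=0.600: state=(0.973, 0.018, 0.009)
t=0.800: state=(0.968, 0.019, 0.013)
t=1.000: state=(0.963, 0.020, 0.017)
t=1.200: state=(0.957, 0.022, 0.021)
t=1.400: state=(0.951, 0.024, 0.025)
t=1.600: state=(0.945, 0.025, 0.030)
t=1.800: state=(0.938, 0.027, 0.035)
t=2.000: state=(0.931, 0.029, 0.041)
t=2.200: state=(0.923, 0.031, 0.046)
t=2.400: state=(0.915, 0.033, 0.053)
t=2.600: state=(0.906, 0.035, 0.059)
t=2.800: state=(0.897, 0.037, 0.066)
t=3.000: state=(0.888, 0.039, 0.073)
t=3.200: state=(0.878, 0.041, 0.081)
t=3.400: state=(0.868, 0.042, 0.089)
t=3.600: state=(0.858, 0.044, 0.098)
t=3.800: state=(0.847, 0.046, 0.107)
t=4.000: state=(0.836, 0.048, 0.116)
t=4.200: state=(0.825, 0.050, 0.125)
t=4.400: state=(0.813, 0.052, 0.135)
t=4.600: state=(0.801, 0.053, 0.146)
t=4.760: state=(0.792, 0.054, 0.154)

(S, I, R) = (0.792, 0.054, 0.154)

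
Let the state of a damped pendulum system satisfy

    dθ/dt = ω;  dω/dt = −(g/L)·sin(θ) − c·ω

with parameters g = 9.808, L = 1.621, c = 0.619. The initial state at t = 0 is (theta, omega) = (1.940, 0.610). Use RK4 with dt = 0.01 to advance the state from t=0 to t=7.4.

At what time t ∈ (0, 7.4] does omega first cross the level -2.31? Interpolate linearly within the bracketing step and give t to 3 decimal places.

t = 0.559

t=0.000: state=(1.940, 0.610)
step 1 (dt=0.01): k1=(0.610, -6.020), k2=(0.580, -5.995), k3=(0.580, -5.996), k4=(0.550, -5.971); state += dt/6·(k1+2k2+2k3+k4)
t=0.010: state=(1.946, 0.550)
t=0.020: state=(1.951, 0.491)
t=0.030: state=(1.956, 0.432)
continuing one RK4 step at a time; state shown every 25 steps (Δt=0.25):
t=0.250: state=(1.915, -0.776)
t=0.500: state=(1.562, -2.034)
t=0.550: state=(1.454, -2.269)
next step: t=0.560: state=(1.431, -2.315) — omega has crossed -2.31
linear interpolation between t=0.550 (-2.26902) and t=0.560 (-2.31484) → t≈0.559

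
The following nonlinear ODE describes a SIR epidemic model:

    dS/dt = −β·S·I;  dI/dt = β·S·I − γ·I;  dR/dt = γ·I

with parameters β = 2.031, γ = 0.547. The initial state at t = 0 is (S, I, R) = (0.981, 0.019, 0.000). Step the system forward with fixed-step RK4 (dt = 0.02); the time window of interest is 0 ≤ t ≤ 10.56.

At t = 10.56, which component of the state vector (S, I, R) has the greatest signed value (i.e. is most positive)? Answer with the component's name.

t=0.000: state=(0.981, 0.019, 0.000)
step 1 (dt=0.02): k1=(-0.038, 0.027, 0.010), k2=(-0.038, 0.028, 0.011), k3=(-0.038, 0.028, 0.011), k4=(-0.039, 0.028, 0.011); state += dt/6·(k1+2k2+2k3+k4)
t=0.020: state=(0.980, 0.020, 0.000)
t=0.040: state=(0.979, 0.020, 0.000)
t=0.060: state=(0.979, 0.021, 0.001)
continuing one RK4 step at a time; state shown every 25 steps (Δt=0.5):
t=0.500: state=(0.954, 0.039, 0.008)
t=1.000: state=(0.902, 0.076, 0.023)
t=1.500: state=(0.811, 0.138, 0.051)
t=2.000: state=(0.676, 0.224, 0.100)
t=2.500: state=(0.514, 0.312, 0.174)
t=3.000: state=(0.363, 0.369, 0.268)
t=3.500: state=(0.247, 0.382, 0.372)
t=4.000: state=(0.169, 0.357, 0.473)
t=4.500: state=(0.120, 0.314, 0.566)
t=5.000: state=(0.089, 0.266, 0.645)
t=5.500: state=(0.070, 0.219, 0.711)
t=6.000: state=(0.057, 0.178, 0.765)
t=6.500: state=(0.049, 0.143, 0.809)
t=7.000: state=(0.043, 0.114, 0.844)
t=7.500: state=(0.039, 0.090, 0.871)
t=8.000: state=(0.036, 0.071, 0.893)
t=8.500: state=(0.033, 0.056, 0.911)
t=9.000: state=(0.032, 0.044, 0.924)
t=9.500: state=(0.030, 0.035, 0.935)
t=10.000: state=(0.030, 0.027, 0.943)
t=10.500: state=(0.029, 0.021, 0.950)
t=10.560: state=(0.029, 0.021, 0.951)
compare at T: S=0.029, I=0.021, R=0.951

largest component: R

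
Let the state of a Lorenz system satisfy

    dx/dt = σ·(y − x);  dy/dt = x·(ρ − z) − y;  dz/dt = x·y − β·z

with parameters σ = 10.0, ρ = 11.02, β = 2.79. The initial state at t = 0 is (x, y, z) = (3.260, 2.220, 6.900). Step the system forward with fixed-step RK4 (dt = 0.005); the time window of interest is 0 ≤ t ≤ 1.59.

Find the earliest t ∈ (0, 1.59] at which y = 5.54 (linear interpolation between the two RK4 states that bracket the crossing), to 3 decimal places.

t=0.000: state=(3.260, 2.220, 6.900)
step 1 (dt=0.005): k1=(-10.400, 11.211, -12.014), k2=(-9.860, 11.173, -11.897), k3=(-9.874, 11.178, -11.895), k4=(-9.347, 11.143, -11.778); state += dt/6·(k1+2k2+2k3+k4)
t=0.005: state=(3.211, 2.276, 6.841)
t=0.010: state=(3.166, 2.331, 6.782)
t=0.015: state=(3.127, 2.387, 6.725)
continuing one RK4 step at a time; state shown every 20 steps (Δt=0.1):
t=0.100: state=(3.011, 3.343, 5.956)
t=0.200: state=(3.698, 4.685, 5.676)
t=0.250: state=(4.252, 5.475, 5.881)
next step: t=0.255: state=(4.314, 5.557, 5.917) — y has crossed 5.54
linear interpolation between t=0.250 (5.47477) and t=0.255 (5.55687) → t≈0.254

t = 0.254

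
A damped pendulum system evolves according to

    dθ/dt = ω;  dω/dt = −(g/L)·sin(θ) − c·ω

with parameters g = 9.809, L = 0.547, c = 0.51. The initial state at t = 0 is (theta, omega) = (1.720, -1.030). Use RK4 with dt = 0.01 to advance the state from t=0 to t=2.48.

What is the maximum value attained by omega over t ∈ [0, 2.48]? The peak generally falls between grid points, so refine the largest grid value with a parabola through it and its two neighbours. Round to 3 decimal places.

max omega = 4.810

t=0.000: state=(1.720, -1.030)
step 1 (dt=0.01): k1=(-1.030, -17.208), k2=(-1.116, -17.177), k3=(-1.116, -17.179), k4=(-1.202, -17.149); state += dt/6·(k1+2k2+2k3+k4)
t=0.010: state=(1.709, -1.202)
t=0.020: state=(1.696, -1.373)
t=0.030: state=(1.681, -1.544)
continuing one RK4 step at a time; state shown every 10 steps (Δt=0.1):
t=0.100: state=(1.532, -2.720)
t=0.200: state=(1.180, -4.288)
t=0.300: state=(0.687, -5.474)
t=0.400: state=(0.111, -5.873)
t=0.500: state=(-0.454, -5.274)
t=0.600: state=(-0.917, -3.897)
t=0.700: state=(-1.222, -2.163)
t=0.800: state=(-1.348, -0.372)
t=0.900: state=(-1.299, 1.347)
t=1.000: state=(-1.084, 2.909)
t=1.100: state=(-0.728, 4.142)
t=1.200: state=(-0.276, 4.774)
t=1.300: state=(0.200, 4.596)
t=1.400: state=(0.618, 3.662)
t=1.500: state=(0.917, 2.255)
t=1.600: state=(1.063, 0.669)
t=1.700: state=(1.051, -0.898)
t=1.800: state=(0.889, -2.305)
t=1.900: state=(0.601, -3.381)
t=2.000: state=(0.231, -3.920)
t=2.100: state=(-0.160, -3.782)
t=2.200: state=(-0.504, -3.013)
t=2.300: state=(-0.749, -1.825)
t=2.400: state=(-0.864, -0.459)
t=2.480: state=(-0.856, 0.631)
largest grid value and its neighbours: omega(1.220)=4.80652, omega(1.230)=4.80979, omega(1.240)=4.80452
parabola through these three points peaks at t≈1.229 with omega≈4.80985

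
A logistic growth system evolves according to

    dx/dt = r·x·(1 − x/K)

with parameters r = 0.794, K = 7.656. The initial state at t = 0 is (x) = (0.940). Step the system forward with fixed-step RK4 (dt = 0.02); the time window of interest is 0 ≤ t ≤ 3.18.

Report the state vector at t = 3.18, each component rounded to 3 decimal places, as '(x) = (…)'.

(x) = (4.870)

t=0.000: state=(0.940)
step 1 (dt=0.02): k1=(0.655), k2=(0.659), k3=(0.659), k4=(0.663); state += dt/6·(k1+2k2+2k3+k4)
t=0.020: state=(0.953)
t=0.040: state=(0.967)
t=0.060: state=(0.980)
continuing one RK4 step at a time; state shown every 10 steps (Δt=0.2):
t=0.200: state=(1.079)
t=0.400: state=(1.235)
t=0.600: state=(1.408)
t=0.800: state=(1.600)
t=1.000: state=(1.810)
t=1.200: state=(2.039)
t=1.400: state=(2.285)
t=1.600: state=(2.547)
t=1.800: state=(2.824)
t=2.000: state=(3.112)
t=2.200: state=(3.409)
t=2.400: state=(3.712)
t=2.600: state=(4.015)
t=2.800: state=(4.317)
t=3.000: state=(4.612)
t=3.180: state=(4.870)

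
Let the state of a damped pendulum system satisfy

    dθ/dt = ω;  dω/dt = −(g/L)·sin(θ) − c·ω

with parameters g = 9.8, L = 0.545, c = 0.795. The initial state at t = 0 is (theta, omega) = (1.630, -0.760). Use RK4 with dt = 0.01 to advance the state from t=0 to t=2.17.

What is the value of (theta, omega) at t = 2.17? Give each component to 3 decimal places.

t=0.000: state=(1.630, -0.760)
step 1 (dt=0.01): k1=(-0.760, -17.346), k2=(-0.847, -17.281), k3=(-0.846, -17.282), k4=(-0.933, -17.217); state += dt/6·(k1+2k2+2k3+k4)
t=0.010: state=(1.622, -0.933)
t=0.020: state=(1.611, -1.104)
t=0.030: state=(1.599, -1.275)
continuing one RK4 step at a time; state shown every 10 steps (Δt=0.1):
t=0.100: state=(1.469, -2.429)
t=0.200: state=(1.150, -3.910)
t=0.300: state=(0.701, -4.987)
t=0.400: state=(0.178, -5.331)
t=0.500: state=(-0.335, -4.776)
t=0.600: state=(-0.753, -3.502)
t=0.700: state=(-1.024, -1.880)
t=0.800: state=(-1.128, -0.204)
t=0.900: state=(-1.069, 1.360)
t=1.000: state=(-0.864, 2.685)
t=1.100: state=(-0.545, 3.602)
t=1.200: state=(-0.163, 3.923)
t=1.300: state=(0.217, 3.568)
t=1.400: state=(0.531, 2.651)
t=1.500: state=(0.736, 1.410)
t=1.600: state=(0.811, 0.081)
t=1.700: state=(0.755, -1.156)
t=1.800: state=(0.587, -2.152)
t=1.900: state=(0.338, -2.762)
t=2.000: state=(0.051, -2.883)
t=2.100: state=(-0.222, -2.507)
t=2.170: state=(-0.381, -2.004)

(theta, omega) = (-0.381, -2.004)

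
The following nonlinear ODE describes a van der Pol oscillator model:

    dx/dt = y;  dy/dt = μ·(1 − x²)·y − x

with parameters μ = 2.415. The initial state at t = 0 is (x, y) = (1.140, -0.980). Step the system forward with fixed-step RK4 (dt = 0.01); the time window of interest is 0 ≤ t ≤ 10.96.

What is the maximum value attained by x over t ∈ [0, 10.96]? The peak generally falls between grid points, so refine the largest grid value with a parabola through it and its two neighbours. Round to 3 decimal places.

max x = 2.022

t=0.000: state=(1.140, -0.980)
step 1 (dt=0.01): k1=(-0.980, -0.431), k2=(-0.982, -0.451), k3=(-0.982, -0.451), k4=(-0.985, -0.471); state += dt/6·(k1+2k2+2k3+k4)
t=0.010: state=(1.130, -0.985)
t=0.020: state=(1.120, -0.989)
t=0.030: state=(1.110, -0.995)
continuing one RK4 step at a time; state shown every 50 steps (Δt=0.5):
t=0.500: state=(0.497, -1.867)
t=1.000: state=(-1.167, -4.404)
t=1.500: state=(-2.047, 0.006)
t=2.000: state=(-1.946, 0.274)
t=2.500: state=(-1.798, 0.317)
t=3.000: state=(-1.626, 0.373)
t=3.500: state=(-1.418, 0.471)
t=4.000: state=(-1.137, 0.682)
t=4.500: state=(-0.669, 1.335)
t=5.000: state=(0.541, 3.975)
t=5.500: state=(1.988, 0.550)
t=6.000: state=(1.960, -0.257)
t=6.500: state=(1.817, -0.311)
t=7.000: state=(1.649, -0.365)
t=7.500: state=(1.446, -0.456)
t=8.000: state=(1.177, -0.645)
t=8.500: state=(0.745, -1.200)
t=9.000: state=(-0.314, -3.555)
t=9.500: state=(-1.943, -0.982)
t=10.000: state=(-1.975, 0.243)
t=10.500: state=(-1.835, 0.306)
t=10.960: state=(-1.684, 0.352)
largest grid value and its neighbours: x(5.640)=2.02196, x(5.650)=2.02206, x(5.660)=2.02196
parabola through these three points peaks at t≈5.650 with x≈2.02206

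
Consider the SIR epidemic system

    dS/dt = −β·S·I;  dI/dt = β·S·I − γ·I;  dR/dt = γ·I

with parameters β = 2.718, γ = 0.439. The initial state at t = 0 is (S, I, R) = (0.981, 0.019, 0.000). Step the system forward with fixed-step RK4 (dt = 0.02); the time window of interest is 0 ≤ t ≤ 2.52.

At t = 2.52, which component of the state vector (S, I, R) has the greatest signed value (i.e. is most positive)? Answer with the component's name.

largest component: I

t=0.000: state=(0.981, 0.019, 0.000)
step 1 (dt=0.02): k1=(-0.051, 0.042, 0.008), k2=(-0.052, 0.043, 0.009), k3=(-0.052, 0.043, 0.009), k4=(-0.053, 0.044, 0.009); state += dt/6·(k1+2k2+2k3+k4)
t=0.020: state=(0.980, 0.020, 0.000)
t=0.040: state=(0.979, 0.021, 0.000)
t=0.060: state=(0.978, 0.022, 0.001)
continuing one RK4 step at a time; state shown every 5 steps (Δt=0.1):
t=0.100: state=(0.975, 0.024, 0.001)
t=0.200: state=(0.968, 0.030, 0.002)
t=0.300: state=(0.960, 0.037, 0.004)
t=0.400: state=(0.949, 0.046, 0.005)
t=0.500: state=(0.936, 0.056, 0.008)
t=0.600: state=(0.920, 0.069, 0.010)
t=0.700: state=(0.901, 0.085, 0.014)
t=0.800: state=(0.878, 0.104, 0.018)
t=0.900: state=(0.851, 0.126, 0.023)
t=1.000: state=(0.820, 0.151, 0.029)
t=1.100: state=(0.784, 0.180, 0.036)
t=1.200: state=(0.743, 0.212, 0.045)
t=1.300: state=(0.699, 0.247, 0.055)
t=1.400: state=(0.650, 0.283, 0.066)
t=1.500: state=(0.599, 0.321, 0.080)
t=1.600: state=(0.546, 0.359, 0.095)
t=1.700: state=(0.493, 0.396, 0.111)
t=1.800: state=(0.440, 0.430, 0.129)
t=1.900: state=(0.390, 0.461, 0.149)
t=2.000: state=(0.343, 0.487, 0.170)
t=2.100: state=(0.299, 0.509, 0.192)
t=2.200: state=(0.260, 0.526, 0.214)
t=2.300: state=(0.225, 0.537, 0.238)
t=2.400: state=(0.194, 0.544, 0.262)
t=2.500: state=(0.167, 0.547, 0.286)
t=2.520: state=(0.163, 0.547, 0.290)
compare at T: S=0.163, I=0.547, R=0.290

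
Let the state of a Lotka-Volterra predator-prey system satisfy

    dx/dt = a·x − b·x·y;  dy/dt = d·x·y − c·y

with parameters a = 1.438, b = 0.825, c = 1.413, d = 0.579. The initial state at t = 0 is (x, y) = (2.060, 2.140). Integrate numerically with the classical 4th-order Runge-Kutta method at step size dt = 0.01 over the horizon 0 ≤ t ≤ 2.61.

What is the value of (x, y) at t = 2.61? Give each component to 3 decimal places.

(x, y) = (3.023, 1.490)

t=0.000: state=(2.060, 2.140)
step 1 (dt=0.01): k1=(-0.675, -0.471), k2=(-0.670, -0.475), k3=(-0.670, -0.475), k4=(-0.664, -0.479); state += dt/6·(k1+2k2+2k3+k4)
t=0.010: state=(2.053, 2.135)
t=0.020: state=(2.047, 2.130)
t=0.030: state=(2.040, 2.126)
continuing one RK4 step at a time; state shown every 10 steps (Δt=0.1):
t=0.100: state=(1.998, 2.090)
t=0.200: state=(1.946, 2.033)
t=0.300: state=(1.904, 1.974)
t=0.400: state=(1.873, 1.911)
t=0.500: state=(1.852, 1.849)
t=0.600: state=(1.841, 1.786)
t=0.700: state=(1.839, 1.725)
t=0.800: state=(1.846, 1.666)
t=0.900: state=(1.862, 1.610)
t=1.000: state=(1.887, 1.559)
t=1.100: state=(1.920, 1.511)
t=1.200: state=(1.960, 1.468)
t=1.300: state=(2.009, 1.429)
t=1.400: state=(2.064, 1.396)
t=1.500: state=(2.127, 1.369)
t=1.600: state=(2.196, 1.347)
t=1.700: state=(2.270, 1.330)
t=1.800: state=(2.350, 1.320)
t=1.900: state=(2.434, 1.317)
t=2.000: state=(2.521, 1.319)
t=2.100: state=(2.609, 1.329)
t=2.200: state=(2.698, 1.346)
t=2.300: state=(2.786, 1.369)
t=2.400: state=(2.869, 1.400)
t=2.500: state=(2.947, 1.439)
t=2.600: state=(3.016, 1.485)
t=2.610: state=(3.023, 1.490)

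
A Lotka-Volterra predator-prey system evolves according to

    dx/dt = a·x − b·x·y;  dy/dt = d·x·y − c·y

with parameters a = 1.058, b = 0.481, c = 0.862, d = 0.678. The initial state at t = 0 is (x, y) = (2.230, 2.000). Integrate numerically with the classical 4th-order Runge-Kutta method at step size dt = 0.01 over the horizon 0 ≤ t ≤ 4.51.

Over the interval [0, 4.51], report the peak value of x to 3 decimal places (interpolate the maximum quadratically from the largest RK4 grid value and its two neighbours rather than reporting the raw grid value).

max x = 2.246

t=0.000: state=(2.230, 2.000)
step 1 (dt=0.01): k1=(0.214, 1.300), k2=(0.207, 1.306), k3=(0.207, 1.306), k4=(0.200, 1.311); state += dt/6·(k1+2k2+2k3+k4)
t=0.010: state=(2.232, 2.013)
t=0.020: state=(2.234, 2.026)
t=0.030: state=(2.236, 2.040)
continuing one RK4 step at a time; state shown every 20 steps (Δt=0.2):
t=0.200: state=(2.243, 2.281)
t=0.400: state=(2.193, 2.596)
t=0.600: state=(2.078, 2.920)
t=0.800: state=(1.910, 3.223)
t=1.000: state=(1.710, 3.468)
t=1.200: state=(1.501, 3.628)
t=1.400: state=(1.303, 3.692)
t=1.600: state=(1.129, 3.664)
t=1.800: state=(0.986, 3.558)
t=2.000: state=(0.871, 3.395)
t=2.200: state=(0.784, 3.196)
t=2.400: state=(0.720, 2.978)
t=2.600: state=(0.675, 2.754)
t=2.800: state=(0.647, 2.535)
t=3.000: state=(0.633, 2.327)
t=3.200: state=(0.631, 2.133)
t=3.400: state=(0.641, 1.957)
t=3.600: state=(0.661, 1.798)
t=3.800: state=(0.691, 1.659)
t=4.000: state=(0.733, 1.537)
t=4.200: state=(0.785, 1.434)
t=4.400: state=(0.849, 1.348)
t=4.510: state=(0.889, 1.308)
largest grid value and its neighbours: x(0.130)=2.24567, x(0.140)=2.24582, x(0.150)=2.24582
parabola through these three points peaks at t≈0.145 with x≈2.24584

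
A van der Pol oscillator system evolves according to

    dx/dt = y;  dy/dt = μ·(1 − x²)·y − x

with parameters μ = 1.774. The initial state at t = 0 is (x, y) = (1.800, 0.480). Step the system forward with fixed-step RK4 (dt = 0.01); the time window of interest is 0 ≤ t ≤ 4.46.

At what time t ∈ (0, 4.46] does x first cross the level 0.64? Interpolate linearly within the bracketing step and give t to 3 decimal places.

t = 2.159

t=0.000: state=(1.800, 0.480)
step 1 (dt=0.01): k1=(0.480, -3.707), k2=(0.461, -3.643), k3=(0.462, -3.644), k4=(0.444, -3.580); state += dt/6·(k1+2k2+2k3+k4)
t=0.010: state=(1.805, 0.444)
t=0.020: state=(1.809, 0.408)
t=0.030: state=(1.813, 0.374)
continuing one RK4 step at a time; state shown every 20 steps (Δt=0.2):
t=0.200: state=(1.837, -0.038)
t=0.400: state=(1.804, -0.266)
t=0.600: state=(1.739, -0.374)
t=0.800: state=(1.657, -0.440)
t=1.000: state=(1.563, -0.497)
t=1.200: state=(1.458, -0.560)
t=1.400: state=(1.338, -0.637)
t=1.600: state=(1.201, -0.742)
t=1.800: state=(1.039, -0.893)
t=2.000: state=(0.839, -1.122)
t=2.150: state=(0.652, -1.380)
next step: t=2.160: state=(0.639, -1.401) — x has crossed 0.64
linear interpolation between t=2.150 (0.65243) and t=2.160 (0.63852) → t≈2.159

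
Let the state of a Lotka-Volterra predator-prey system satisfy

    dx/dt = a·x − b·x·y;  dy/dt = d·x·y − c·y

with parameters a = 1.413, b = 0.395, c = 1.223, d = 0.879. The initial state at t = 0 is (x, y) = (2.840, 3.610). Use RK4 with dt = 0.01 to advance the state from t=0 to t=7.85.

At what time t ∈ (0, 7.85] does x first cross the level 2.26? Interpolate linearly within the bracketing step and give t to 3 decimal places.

t = 0.468

t=0.000: state=(2.840, 3.610)
step 1 (dt=0.01): k1=(-0.037, 4.597), k2=(-0.063, 4.626), k3=(-0.063, 4.625), k4=(-0.089, 4.654); state += dt/6·(k1+2k2+2k3+k4)
t=0.010: state=(2.839, 3.656)
t=0.020: state=(2.838, 3.703)
t=0.030: state=(2.837, 3.750)
t=0.460: state=(2.277, 5.991)
next step: t=0.470: state=(2.255, 6.037) — x has crossed 2.26
linear interpolation between t=0.460 (2.27697) and t=0.470 (2.25516) → t≈0.468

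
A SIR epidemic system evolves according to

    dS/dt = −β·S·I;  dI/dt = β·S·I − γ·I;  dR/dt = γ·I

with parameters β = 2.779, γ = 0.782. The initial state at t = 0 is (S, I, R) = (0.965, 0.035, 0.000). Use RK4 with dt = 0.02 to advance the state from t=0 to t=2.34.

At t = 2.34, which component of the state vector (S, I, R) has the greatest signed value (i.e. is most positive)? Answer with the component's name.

largest component: R

t=0.000: state=(0.965, 0.035, 0.000)
step 1 (dt=0.02): k1=(-0.094, 0.066, 0.027), k2=(-0.096, 0.068, 0.028), k3=(-0.096, 0.068, 0.028), k4=(-0.097, 0.069, 0.028); state += dt/6·(k1+2k2+2k3+k4)
t=0.020: state=(0.963, 0.036, 0.001)
t=0.040: state=(0.961, 0.038, 0.001)
t=0.060: state=(0.959, 0.039, 0.002)
continuing one RK4 step at a time; state shown every 5 steps (Δt=0.1):
t=0.100: state=(0.955, 0.042, 0.003)
t=0.200: state=(0.942, 0.051, 0.007)
t=0.300: state=(0.928, 0.061, 0.011)
t=0.400: state=(0.911, 0.073, 0.016)
t=0.500: state=(0.891, 0.087, 0.022)
t=0.600: state=(0.868, 0.102, 0.030)
t=0.700: state=(0.842, 0.120, 0.038)
t=0.800: state=(0.812, 0.140, 0.049)
t=0.900: state=(0.779, 0.161, 0.060)
t=1.000: state=(0.742, 0.184, 0.074)
t=1.100: state=(0.703, 0.208, 0.089)
t=1.200: state=(0.661, 0.232, 0.106)
t=1.300: state=(0.618, 0.257, 0.125)
t=1.400: state=(0.573, 0.280, 0.146)
t=1.500: state=(0.529, 0.302, 0.169)
t=1.600: state=(0.485, 0.321, 0.194)
t=1.700: state=(0.442, 0.338, 0.219)
t=1.800: state=(0.402, 0.352, 0.246)
t=1.900: state=(0.364, 0.362, 0.274)
t=2.000: state=(0.329, 0.368, 0.303)
t=2.100: state=(0.297, 0.371, 0.332)
t=2.200: state=(0.268, 0.371, 0.361)
t=2.300: state=(0.241, 0.369, 0.390)
t=2.340: state=(0.232, 0.367, 0.401)
compare at T: S=0.232, I=0.367, R=0.401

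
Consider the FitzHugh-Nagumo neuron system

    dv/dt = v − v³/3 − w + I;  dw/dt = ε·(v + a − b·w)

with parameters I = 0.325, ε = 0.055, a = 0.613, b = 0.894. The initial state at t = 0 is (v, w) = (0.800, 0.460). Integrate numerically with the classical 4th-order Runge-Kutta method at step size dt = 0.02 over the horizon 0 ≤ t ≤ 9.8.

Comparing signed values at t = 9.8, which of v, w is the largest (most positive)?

t=0.000: state=(0.800, 0.460)
step 1 (dt=0.02): k1=(0.494, 0.055), k2=(0.496, 0.055), k3=(0.496, 0.055), k4=(0.497, 0.056); state += dt/6·(k1+2k2+2k3+k4)
t=0.020: state=(0.810, 0.461)
t=0.040: state=(0.820, 0.462)
t=0.060: state=(0.830, 0.463)
continuing one RK4 step at a time; state shown every 25 steps (Δt=0.5):
t=0.500: state=(1.053, 0.491)
t=1.000: state=(1.277, 0.527)
t=1.500: state=(1.426, 0.568)
t=2.000: state=(1.500, 0.611)
t=2.500: state=(1.524, 0.654)
t=3.000: state=(1.521, 0.696)
t=3.500: state=(1.504, 0.737)
t=4.000: state=(1.480, 0.776)
t=4.500: state=(1.453, 0.814)
t=5.000: state=(1.423, 0.850)
t=5.500: state=(1.391, 0.884)
t=6.000: state=(1.358, 0.916)
t=6.500: state=(1.323, 0.947)
t=7.000: state=(1.287, 0.976)
t=7.500: state=(1.248, 1.004)
t=8.000: state=(1.208, 1.029)
t=8.500: state=(1.164, 1.053)
t=9.000: state=(1.117, 1.075)
t=9.500: state=(1.066, 1.095)
t=9.800: state=(1.032, 1.107)
compare at T: v=1.032, w=1.107

largest component: w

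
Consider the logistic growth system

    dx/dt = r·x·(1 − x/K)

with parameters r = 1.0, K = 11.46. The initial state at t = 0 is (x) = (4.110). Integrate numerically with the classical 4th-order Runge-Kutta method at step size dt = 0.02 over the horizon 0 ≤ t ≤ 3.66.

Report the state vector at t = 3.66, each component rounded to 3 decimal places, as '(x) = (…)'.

(x) = (10.956)

t=0.000: state=(4.110)
step 1 (dt=0.02): k1=(2.636), k2=(2.643), k3=(2.643), k4=(2.651); state += dt/6·(k1+2k2+2k3+k4)
t=0.020: state=(4.163)
t=0.040: state=(4.216)
t=0.060: state=(4.269)
continuing one RK4 step at a time; state shown every 10 steps (Δt=0.2):
t=0.200: state=(4.651)
t=0.400: state=(5.212)
t=0.600: state=(5.784)
t=0.800: state=(6.354)
t=1.000: state=(6.912)
t=1.200: state=(7.448)
t=1.400: state=(7.953)
t=1.600: state=(8.420)
t=1.800: state=(8.845)
t=2.000: state=(9.227)
t=2.200: state=(9.565)
t=2.400: state=(9.860)
t=2.600: state=(10.116)
t=2.800: state=(10.336)
t=3.000: state=(10.523)
t=3.200: state=(10.681)
t=3.400: state=(10.815)
t=3.600: state=(10.926)
t=3.660: state=(10.956)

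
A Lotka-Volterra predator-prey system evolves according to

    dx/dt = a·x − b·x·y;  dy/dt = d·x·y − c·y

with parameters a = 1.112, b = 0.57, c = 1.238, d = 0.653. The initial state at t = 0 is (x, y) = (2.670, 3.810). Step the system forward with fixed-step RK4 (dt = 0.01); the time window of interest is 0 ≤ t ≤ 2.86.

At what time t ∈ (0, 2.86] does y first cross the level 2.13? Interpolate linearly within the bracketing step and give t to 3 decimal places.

t=0.000: state=(2.670, 3.810)
step 1 (dt=0.01): k1=(-2.829, 1.926), k2=(-2.829, 1.896), k3=(-2.829, 1.896), k4=(-2.828, 1.865); state += dt/6·(k1+2k2+2k3+k4)
t=0.010: state=(2.642, 3.829)
t=0.020: state=(2.613, 3.847)
t=0.030: state=(2.585, 3.865)
continuing one RK4 step at a time; state shown every 10 steps (Δt=0.1):
t=0.100: state=(2.390, 3.971)
t=0.200: state=(2.124, 4.065)
t=0.300: state=(1.880, 4.093)
t=0.400: state=(1.665, 4.059)
t=0.500: state=(1.480, 3.974)
t=0.600: state=(1.323, 3.847)
t=0.700: state=(1.193, 3.690)
t=0.800: state=(1.086, 3.512)
t=0.900: state=(0.999, 3.321)
t=1.000: state=(0.929, 3.125)
t=1.100: state=(0.874, 2.928)
t=1.200: state=(0.831, 2.735)
t=1.300: state=(0.799, 2.548)
t=1.400: state=(0.776, 2.370)
t=1.500: state=(0.761, 2.202)
t=1.540: state=(0.758, 2.138)
next step: t=1.550: state=(0.757, 2.122) — y has crossed 2.13
linear interpolation between t=1.540 (2.13760) and t=1.550 (2.12176) → t≈1.545

t = 1.545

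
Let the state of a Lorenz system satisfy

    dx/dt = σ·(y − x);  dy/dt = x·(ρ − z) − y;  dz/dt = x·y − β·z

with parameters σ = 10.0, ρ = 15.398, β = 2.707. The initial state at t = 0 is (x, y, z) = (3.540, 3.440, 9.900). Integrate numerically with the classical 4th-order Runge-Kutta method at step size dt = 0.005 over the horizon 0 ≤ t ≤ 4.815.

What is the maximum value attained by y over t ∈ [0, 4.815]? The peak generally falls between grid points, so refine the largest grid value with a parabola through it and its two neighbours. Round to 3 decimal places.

t=0.000: state=(3.540, 3.440, 9.900)
step 1 (dt=0.005): k1=(-1.000, 16.023, -14.622), k2=(-0.574, 16.098, -14.390), k3=(-0.583, 16.102, -14.387), k4=(-0.166, 16.181, -14.152); state += dt/6·(k1+2k2+2k3+k4)
t=0.005: state=(3.537, 3.521, 9.828)
t=0.010: state=(3.538, 3.602, 9.758)
t=0.015: state=(3.543, 3.684, 9.691)
continuing one RK4 step at a time; state shown every 40 steps (Δt=0.2):
t=0.200: state=(5.701, 7.645, 9.653)
t=0.400: state=(8.985, 9.185, 16.928)
t=0.600: state=(5.787, 3.675, 17.098)
t=0.800: state=(3.655, 3.617, 12.125)
t=1.000: state=(5.087, 6.464, 10.345)
t=1.200: state=(8.090, 9.050, 14.792)
t=1.400: state=(6.872, 5.149, 17.441)
t=1.600: state=(4.382, 3.942, 13.527)
t=1.800: state=(5.010, 5.964, 11.271)
t=2.000: state=(7.392, 8.394, 13.918)
t=2.200: state=(7.204, 6.061, 16.971)
t=2.400: state=(5.007, 4.395, 14.324)
t=2.600: state=(5.125, 5.773, 12.076)
t=2.800: state=(6.944, 7.811, 13.644)
t=3.000: state=(7.194, 6.492, 16.359)
t=3.200: state=(5.462, 4.836, 14.719)
t=3.400: state=(5.299, 5.726, 12.706)
t=3.600: state=(6.662, 7.370, 13.615)
t=3.800: state=(7.068, 6.653, 15.828)
t=4.000: state=(5.772, 5.208, 14.881)
t=4.200: state=(5.474, 5.744, 13.182)
t=4.400: state=(6.483, 7.046, 13.679)
t=4.600: state=(6.919, 6.683, 15.418)
t=4.800: state=(5.974, 5.500, 14.916)
t=4.815: state=(5.906, 5.466, 14.801)
largest grid value and its neighbours: y(0.330)=9.92527, y(0.335)=9.93196, y(0.340)=9.92970
parabola through these three points peaks at t≈0.336 with y≈9.93223

max y = 9.932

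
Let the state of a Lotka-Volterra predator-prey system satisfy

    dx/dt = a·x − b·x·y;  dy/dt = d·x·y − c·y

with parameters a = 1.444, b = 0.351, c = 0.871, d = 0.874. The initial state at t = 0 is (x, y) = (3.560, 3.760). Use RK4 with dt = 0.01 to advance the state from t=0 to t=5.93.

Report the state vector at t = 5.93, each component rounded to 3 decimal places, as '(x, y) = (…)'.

t=0.000: state=(3.560, 3.760)
step 1 (dt=0.01): k1=(0.442, 8.424), k2=(0.390, 8.526), k3=(0.389, 8.526), k4=(0.336, 8.628); state += dt/6·(k1+2k2+2k3+k4)
t=0.010: state=(3.564, 3.845)
t=0.020: state=(3.567, 3.933)
t=0.030: state=(3.568, 4.022)
continuing one RK4 step at a time; state shown every 20 steps (Δt=0.2):
t=0.200: state=(3.407, 5.851)
t=0.400: state=(2.753, 8.475)
t=0.600: state=(1.866, 10.663)
t=0.800: state=(1.131, 11.596)
t=1.000: state=(0.671, 11.362)
t=1.200: state=(0.415, 10.473)
t=1.400: state=(0.276, 9.335)
t=1.600: state=(0.200, 8.171)
t=1.800: state=(0.156, 7.079)
t=2.000: state=(0.131, 6.097)
t=2.200: state=(0.118, 5.234)
t=2.400: state=(0.112, 4.486)
t=2.600: state=(0.112, 3.843)
t=2.800: state=(0.116, 3.293)
t=3.000: state=(0.125, 2.825)
t=3.200: state=(0.139, 2.429)
t=3.400: state=(0.158, 2.094)
t=3.600: state=(0.184, 1.812)
t=3.800: state=(0.218, 1.577)
t=4.000: state=(0.262, 1.381)
t=4.200: state=(0.320, 1.221)
t=4.400: state=(0.394, 1.091)
t=4.600: state=(0.489, 0.990)
t=4.800: state=(0.610, 0.915)
t=5.000: state=(0.765, 0.867)
t=5.200: state=(0.962, 0.846)
t=5.400: state=(1.210, 0.859)
t=5.600: state=(1.518, 0.915)
t=5.800: state=(1.893, 1.034)
t=5.930: state=(2.172, 1.163)

(x, y) = (2.172, 1.163)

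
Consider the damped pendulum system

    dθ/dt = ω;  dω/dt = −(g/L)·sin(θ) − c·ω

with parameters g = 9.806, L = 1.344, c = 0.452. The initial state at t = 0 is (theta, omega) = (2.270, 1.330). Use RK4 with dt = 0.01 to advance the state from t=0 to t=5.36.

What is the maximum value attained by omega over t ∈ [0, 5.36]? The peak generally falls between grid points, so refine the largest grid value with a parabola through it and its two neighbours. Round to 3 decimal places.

t=0.000: state=(2.270, 1.330)
step 1 (dt=0.01): k1=(1.330, -6.185), k2=(1.299, -6.140), k3=(1.299, -6.141), k4=(1.269, -6.096); state += dt/6·(k1+2k2+2k3+k4)
t=0.010: state=(2.283, 1.269)
t=0.020: state=(2.295, 1.208)
t=0.030: state=(2.307, 1.148)
continuing one RK4 step at a time; state shown every 20 steps (Δt=0.2):
t=0.200: state=(2.423, 0.239)
t=0.400: state=(2.375, -0.709)
t=0.600: state=(2.135, -1.714)
t=0.800: state=(1.679, -2.864)
t=1.000: state=(0.992, -3.950)
t=1.200: state=(0.146, -4.339)
t=1.400: state=(-0.665, -3.591)
t=1.600: state=(-1.243, -2.136)
t=1.800: state=(-1.513, -0.579)
t=2.000: state=(-1.483, 0.864)
t=2.200: state=(-1.178, 2.146)
t=2.400: state=(-0.648, 3.061)
t=2.600: state=(-0.004, 3.233)
t=2.800: state=(0.586, 2.537)
t=3.000: state=(0.976, 1.319)
t=3.200: state=(1.106, -0.014)
t=3.400: state=(0.979, -1.230)
t=3.600: state=(0.635, -2.138)
t=3.800: state=(0.161, -2.491)
t=4.000: state=(-0.315, -2.156)
t=4.200: state=(-0.667, -1.295)
t=4.400: state=(-0.819, -0.221)
t=4.600: state=(-0.758, 0.804)
t=4.800: state=(-0.514, 1.574)
t=5.000: state=(-0.158, 1.900)
t=5.200: state=(0.209, 1.692)
t=5.360: state=(0.444, 1.205)
largest grid value and its neighbours: omega(2.530)=3.27612, omega(2.540)=3.27694, omega(2.550)=3.27541
parabola through these three points peaks at t≈2.538 with omega≈3.27696

max omega = 3.277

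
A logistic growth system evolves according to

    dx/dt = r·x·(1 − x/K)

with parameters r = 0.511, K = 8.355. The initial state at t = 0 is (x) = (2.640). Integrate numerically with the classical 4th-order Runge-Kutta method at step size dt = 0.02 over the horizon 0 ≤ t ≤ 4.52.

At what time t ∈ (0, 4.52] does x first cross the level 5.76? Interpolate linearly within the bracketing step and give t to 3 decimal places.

t=0.000: state=(2.640)
step 1 (dt=0.02): k1=(0.923), k2=(0.925), k3=(0.925), k4=(0.926); state += dt/6·(k1+2k2+2k3+k4)
t=0.020: state=(2.658)
t=0.040: state=(2.677)
t=0.060: state=(2.696)
continuing one RK4 step at a time; state shown every 10 steps (Δt=0.2):
t=0.200: state=(2.828)
t=0.400: state=(3.022)
t=0.600: state=(3.222)
t=0.800: state=(3.426)
t=1.000: state=(3.635)
t=1.200: state=(3.846)
t=1.400: state=(4.059)
t=1.600: state=(4.272)
t=1.800: state=(4.485)
t=2.000: state=(4.696)
t=2.200: state=(4.905)
t=2.400: state=(5.110)
t=2.600: state=(5.310)
t=2.800: state=(5.505)
t=3.000: state=(5.694)
t=3.060: state=(5.749)
next step: t=3.080: state=(5.768) — x has crossed 5.76
linear interpolation between t=3.060 (5.74924) and t=3.080 (5.76753) → t≈3.072

t = 3.072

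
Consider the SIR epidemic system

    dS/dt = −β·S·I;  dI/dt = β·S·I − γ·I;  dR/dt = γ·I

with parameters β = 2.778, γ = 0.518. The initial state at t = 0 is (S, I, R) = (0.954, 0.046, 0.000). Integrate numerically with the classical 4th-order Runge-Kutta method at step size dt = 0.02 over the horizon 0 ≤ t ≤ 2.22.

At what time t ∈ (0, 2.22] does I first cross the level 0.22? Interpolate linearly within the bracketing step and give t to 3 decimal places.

t = 0.830

t=0.000: state=(0.954, 0.046, 0.000)
step 1 (dt=0.02): k1=(-0.122, 0.098, 0.024), k2=(-0.124, 0.100, 0.024), k3=(-0.124, 0.100, 0.024), k4=(-0.127, 0.102, 0.025); state += dt/6·(k1+2k2+2k3+k4)
t=0.020: state=(0.952, 0.048, 0.000)
t=0.040: state=(0.949, 0.050, 0.001)
t=0.060: state=(0.946, 0.052, 0.002)
continuing one RK4 step at a time; state shown every 5 steps (Δt=0.1):
t=0.100: state=(0.941, 0.057, 0.003)
t=0.200: state=(0.924, 0.070, 0.006)
t=0.300: state=(0.904, 0.086, 0.010)
t=0.400: state=(0.881, 0.104, 0.015)
t=0.500: state=(0.853, 0.126, 0.021)
t=0.600: state=(0.821, 0.151, 0.028)
t=0.700: state=(0.785, 0.179, 0.036)
t=0.800: state=(0.743, 0.210, 0.047)
t=0.820: state=(0.735, 0.217, 0.049)
next step: t=0.840: state=(0.726, 0.223, 0.051) — I has crossed 0.22
linear interpolation between t=0.820 (0.21671) and t=0.840 (0.22336) → t≈0.830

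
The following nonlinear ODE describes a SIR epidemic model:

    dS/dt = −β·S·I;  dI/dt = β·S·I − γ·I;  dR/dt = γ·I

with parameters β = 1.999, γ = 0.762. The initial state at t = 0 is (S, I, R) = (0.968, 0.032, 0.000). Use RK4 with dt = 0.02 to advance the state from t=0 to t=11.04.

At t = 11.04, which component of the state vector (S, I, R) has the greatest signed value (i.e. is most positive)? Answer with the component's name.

t=0.000: state=(0.968, 0.032, 0.000)
step 1 (dt=0.02): k1=(-0.062, 0.038, 0.024), k2=(-0.063, 0.038, 0.025), k3=(-0.063, 0.038, 0.025), k4=(-0.063, 0.038, 0.025); state += dt/6·(k1+2k2+2k3+k4)
t=0.020: state=(0.967, 0.033, 0.000)
t=0.040: state=(0.965, 0.034, 0.001)
t=0.060: state=(0.964, 0.034, 0.002)
continuing one RK4 step at a time; state shown every 25 steps (Δt=0.5):
t=0.500: state=(0.927, 0.056, 0.016)
t=1.000: state=(0.861, 0.094, 0.045)
t=1.500: state=(0.764, 0.146, 0.090)
t=2.000: state=(0.642, 0.201, 0.156)
t=2.500: state=(0.513, 0.245, 0.242)
t=3.000: state=(0.397, 0.263, 0.340)
t=3.500: state=(0.306, 0.255, 0.439)
t=4.000: state=(0.240, 0.228, 0.532)
t=4.500: state=(0.194, 0.194, 0.612)
t=5.000: state=(0.163, 0.158, 0.679)
t=5.500: state=(0.142, 0.126, 0.733)
t=6.000: state=(0.127, 0.098, 0.775)
t=6.500: state=(0.116, 0.076, 0.808)
t=7.000: state=(0.109, 0.058, 0.834)
t=7.500: state=(0.103, 0.044, 0.853)
t=8.000: state=(0.099, 0.033, 0.867)
t=8.500: state=(0.097, 0.025, 0.878)
t=9.000: state=(0.095, 0.019, 0.887)
t=9.500: state=(0.093, 0.014, 0.893)
t=10.000: state=(0.092, 0.011, 0.898)
t=10.500: state=(0.091, 0.008, 0.901)
t=11.000: state=(0.090, 0.006, 0.904)
t=11.040: state=(0.090, 0.006, 0.904)
compare at T: S=0.090, I=0.006, R=0.904

largest component: R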